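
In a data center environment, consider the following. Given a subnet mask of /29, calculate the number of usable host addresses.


Given: subnet mask /29
Host bits = 32 - 29 = 3
Total addresses = 2^3 = 8
Usable hosts = 8 - 2 (network + broadcast) = 6

6


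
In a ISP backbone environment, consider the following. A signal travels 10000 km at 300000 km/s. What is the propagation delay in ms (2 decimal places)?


Given: distance = 10000 km, speed = 300000 km/s
Delay = distance / speed = 10000 / 300000 seconds
Delay in ms = 10000 * 1000 / 300000
Delay = 33.3333 ms
Rounded to 2 dp = 33.33 ms

33.33


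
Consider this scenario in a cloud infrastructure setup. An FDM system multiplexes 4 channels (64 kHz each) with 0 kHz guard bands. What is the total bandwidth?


Given: 4 channels, 64 kHz each, guard = 0 kHz
Channel bandwidth = 4 * 64 = 256 kHz
Guard bands = 3 gaps * 0 kHz = 0 kHz
Total = 256 + 0 = 256 kHz

256


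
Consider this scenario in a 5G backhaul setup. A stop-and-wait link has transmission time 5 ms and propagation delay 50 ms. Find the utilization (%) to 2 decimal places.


Given: Ttrans = 5 ms, Tprop = 50 ms
RTT = 2 * Tprop = 2 * 50 = 100 ms
U = Ttrans / (Ttrans + RTT)
U = 5 / (5 + 100)
U = 5 / 105 = 0.047619
U% = 4.76%

4.76


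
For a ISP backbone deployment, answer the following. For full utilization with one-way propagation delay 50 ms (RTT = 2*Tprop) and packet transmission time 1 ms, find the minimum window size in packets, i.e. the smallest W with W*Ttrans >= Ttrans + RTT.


Given: Ttrans = 1 ms, RTT = 100 ms (= 2 * Tprop, Tprop = 50 ms)
Time until first ACK returns = Ttrans + RTT = 1 + 100 = 101 ms
Need W * Ttrans >= Ttrans + RTT  ->  W >= (Ttrans + RTT) / Ttrans
(Ttrans + RTT) / Ttrans = 101 / 1 = 101
W_min = ceil(101) = 101

101


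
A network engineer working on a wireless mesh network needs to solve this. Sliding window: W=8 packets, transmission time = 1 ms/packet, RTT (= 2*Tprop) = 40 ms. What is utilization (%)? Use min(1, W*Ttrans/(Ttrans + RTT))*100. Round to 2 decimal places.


Given: W = 8, Ttrans = 1 ms, RTT = 40 ms (= 2 * Tprop, Tprop = 20 ms)
Cycle time = Ttrans + RTT = 1 + 40 = 41 ms (first packet sent until its ACK returns)
W * Ttrans = 8 * 1 = 8 ms of sending per cycle
W * Ttrans / (Ttrans + RTT) = 8 / 41 = 0.195122
U = min(1, 0.195122) = 0.195122
U% = 19.51%

19.51


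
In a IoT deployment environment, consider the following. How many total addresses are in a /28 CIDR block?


Given: CIDR prefix /28
Host bits = 32 - 28 = 4
Total addresses = 2^4 = 16

16


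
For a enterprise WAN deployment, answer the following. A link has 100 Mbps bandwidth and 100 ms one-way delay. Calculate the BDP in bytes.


Given: bandwidth = 100 Mbps, delay = 100 ms
BDP in bits = 100 * 10^6 * 100 / 1000
BDP in bits = 10000000
BDP in bytes = 10000000 / 8 = 1250000

1250000


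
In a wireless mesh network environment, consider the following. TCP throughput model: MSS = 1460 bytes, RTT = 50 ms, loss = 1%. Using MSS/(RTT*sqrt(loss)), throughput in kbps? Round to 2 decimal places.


Given: MSS = 1460 bytes, RTT = 50 ms, loss = 1%
RTT in seconds = 50 / 1000 = 0.05
Loss rate = 1% = 0.01
sqrt(loss) = sqrt(0.01) = 0.1
Throughput (bytes/s) = 1460 / (0.05 * 0.1) = 292000.0000
Throughput (kbps) = 292000.0000 * 8 / 1000 = 2336.000000 -> 2336.00 kbps (2 dp)

2336.00


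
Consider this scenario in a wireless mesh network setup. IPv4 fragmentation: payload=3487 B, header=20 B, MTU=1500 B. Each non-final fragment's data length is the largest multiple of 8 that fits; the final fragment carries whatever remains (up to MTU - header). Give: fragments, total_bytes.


Max data per non-final fragment = floor((MTU - header)/8)*8 = floor((1500 - 20)/8)*8 = floor(1480/8)*8 = 1480 B
Final fragment needs no 8-byte alignment: it can carry up to MTU - header = 1480 B
Non-final fragments needed = ceil((payload - 1480) / 1480) = ceil(2007/1480) = ceil(1.3561) = 2
Number of fragments = 2 + 1 = 3
Fragment sizes (data): 2 * 1480 B + 527 B (last, 527 <= 1480 OK)
Total bytes sent = payload + n_frags * header = 3487 + 3*20 = 3487 + 60 = 3547 B

3, 3547


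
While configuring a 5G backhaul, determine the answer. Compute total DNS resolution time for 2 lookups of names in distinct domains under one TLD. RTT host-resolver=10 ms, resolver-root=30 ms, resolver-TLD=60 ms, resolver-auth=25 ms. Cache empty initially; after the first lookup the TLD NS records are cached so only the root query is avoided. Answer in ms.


Lookup 1 (cold cache): local + root + TLD + auth = 10 + 30 + 60 + 25 = 125 ms
Lookups 2..2 (TLD NS cached -> skip root; new domain -> still ask TLD and auth): local + TLD + auth = 10 + 60 + 25 = 95 ms each
Remaining 1 lookups: 1 * 95 = 95 ms
Total = 125 + 95 = 220 ms

220


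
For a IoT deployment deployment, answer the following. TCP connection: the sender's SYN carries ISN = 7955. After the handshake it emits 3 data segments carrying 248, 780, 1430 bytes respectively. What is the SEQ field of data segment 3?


The SYN occupies sequence number ISN = 7955, so the first data byte is ISN + 1 = 7956.
SEQ of data segment i = (ISN + 1) + sum of payload sizes of segments 1..i-1.
Segment 1: SEQ = 7956, payload = 248 bytes
Segment 2: SEQ = 8204, payload = 780 bytes
Segment 3: SEQ = 8984, payload = 1430 bytes
SEQ of segment 3 = 7956 + 248 + 780 = 8984

8984


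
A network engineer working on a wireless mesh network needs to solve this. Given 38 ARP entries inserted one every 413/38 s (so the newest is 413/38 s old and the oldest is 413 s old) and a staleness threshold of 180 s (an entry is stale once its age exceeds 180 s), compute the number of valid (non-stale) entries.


Ages are k * 413/38 s for k = 1..38 (spacing = 10.8684 s).
Entry k is valid iff k * 413/38 <= 180 iff k <= 38 * 180 / 413 = 16.5617
n_valid = floor(16.5617) = 16
(n_stale = 38 - 16 = 22)

16


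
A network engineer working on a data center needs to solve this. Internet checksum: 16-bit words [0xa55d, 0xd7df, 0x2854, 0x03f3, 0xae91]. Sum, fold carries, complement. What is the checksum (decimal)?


Given words: [0xa55d, 0xd7df, 0x2854, 0x03f3, 0xae91]
Step 1: Sum all words
Raw sum = 42333 + 55263 + 10324 + 1011 + 44689 = 153620
Step 2: Fold carry: (22548 + 2) = 22550
One's complement = ~22550 & 0xFFFF = 42985

42985


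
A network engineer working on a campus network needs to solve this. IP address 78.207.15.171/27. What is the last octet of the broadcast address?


Given: IP = 78.207.15.171, prefix = /27
Host bits = 32 - 27 = 5
Network last octet = 171 AND mask = 160
Host part size = 2^5 - 1 = 31
Broadcast last octet = 160 OR 31 = 191

191


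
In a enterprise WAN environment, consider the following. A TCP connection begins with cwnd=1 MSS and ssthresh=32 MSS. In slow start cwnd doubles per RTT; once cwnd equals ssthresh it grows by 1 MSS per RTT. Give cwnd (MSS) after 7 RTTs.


RTT 0: cwnd = 1 MSS (initial)
RTT 1: cwnd = 2 MSS (slow start, doubled)
RTT 2: cwnd = 4 MSS (slow start, doubled)
RTT 3: cwnd = 8 MSS (slow start, doubled)
RTT 4: cwnd = 16 MSS (slow start, doubled)
RTT 5: cwnd = 32 MSS (slow start, doubled)
RTT 6: cwnd = 33 MSS (congestion avoidance, +1)
RTT 7: cwnd = 34 MSS (congestion avoidance, +1)

34


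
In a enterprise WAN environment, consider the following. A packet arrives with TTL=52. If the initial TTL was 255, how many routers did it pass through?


Given: initial TTL = 255, received TTL = 52
Hops = initial TTL - received TTL
Hops = 255 - 52 = 203

203


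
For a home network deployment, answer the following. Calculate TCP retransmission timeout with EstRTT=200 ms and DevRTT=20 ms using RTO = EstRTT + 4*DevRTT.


Given: EstRTT = 200 ms, DevRTT = 20 ms
Timeout = EstRTT + 4 * DevRTT
4 * DevRTT = 4 * 20 = 80
Timeout = 200 + 80 = 280 ms

280


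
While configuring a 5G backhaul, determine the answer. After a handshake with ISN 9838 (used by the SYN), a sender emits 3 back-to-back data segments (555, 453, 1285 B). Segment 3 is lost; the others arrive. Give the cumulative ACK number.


SYN uses sequence number 9838; first data byte = ISN + 1 = 9839.
Segment 1: SEQ = 9839, len = 555 B, covers [9839, 10393]
Segment 2: SEQ = 10394, len = 453 B, covers [10394, 10846]
Segment 3: SEQ = 10847, len = 1285 B, covers [10847, 12131] [LOST]
In-order data received: bytes [9839, 10846] (segments 1..2).
Segment 3 missing -> gap begins at byte 10847.
Cumulative ACK = next expected in-order byte = 9839 + 555 + 453 = 10847

10847


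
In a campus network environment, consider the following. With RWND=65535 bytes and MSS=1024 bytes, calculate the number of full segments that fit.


Given: RWND = 65535 bytes, MSS = 1024 bytes
Full segments = floor(RWND / MSS)
Full segments = floor(65535 / 1024)
Full segments = floor(63.999) = 63

63


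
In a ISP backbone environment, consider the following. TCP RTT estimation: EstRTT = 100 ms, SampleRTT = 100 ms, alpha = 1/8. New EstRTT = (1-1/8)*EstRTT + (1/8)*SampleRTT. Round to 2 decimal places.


Given: EstRTT = 100 ms, SampleRTT = 100 ms, alpha = 1/8
New EstRTT = (1 - alpha) * EstRTT + alpha * SampleRTT
(7/8) * 100 = 87.5
(1/8) * 100 = 12.5
New EstRTT = 87.5 + 12.5 = 100 ms -> 100.00 ms (2 dp)

100.00


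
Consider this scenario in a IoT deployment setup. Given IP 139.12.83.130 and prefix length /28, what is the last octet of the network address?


Given: IP = 139.12.83.130, prefix = /28
Subnet mask = 255.255.255.240
Last octet of IP: 130
Last octet of mask: 240
Network last octet = 130 AND 240 = 128

128


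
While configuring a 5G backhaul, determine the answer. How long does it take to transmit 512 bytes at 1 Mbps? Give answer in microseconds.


Given: packet = 512 bytes, bandwidth = 1 Mbps
Packet in bits = 512 * 8 = 4096 bits
Bandwidth = 1 * 10^6 = 1000000 bps
Time = 4096 / 1000000 seconds
Time in us = 4096 * 10^6 / 1000000 = 4096

4096


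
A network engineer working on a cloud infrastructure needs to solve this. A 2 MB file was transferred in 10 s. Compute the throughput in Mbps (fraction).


Given: file = 2 MB, time = 10 s
File in Mb = 2 * 8 = 16 Mb
Throughput = 16 / 10 Mbps
Throughput = 8/5 Mbps

8/5


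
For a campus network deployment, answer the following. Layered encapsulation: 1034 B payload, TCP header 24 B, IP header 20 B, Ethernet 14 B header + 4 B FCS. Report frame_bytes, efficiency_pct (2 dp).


TCP segment = 1034 + 24 = 1058 B
IP packet = 1058 + 20 = 1078 B
Ethernet frame = 1078 + 14 + 4 = 1096 B
Efficiency = app / frame = 1034 / 1096 = 0.943431 = 94.3431% -> 94.34% (2 dp)

1096, 94.34


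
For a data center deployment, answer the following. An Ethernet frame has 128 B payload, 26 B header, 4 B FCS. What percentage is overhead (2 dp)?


Given: payload = 128 B, header = 26 B, trailer = 4 B
Overhead bytes = header + trailer = 26 + 4 = 30
Total frame = payload + overhead = 128 + 30 = 158
Overhead % = 30 / 158 * 100 = 18.9873% -> 18.99% (2 dp)

18.99


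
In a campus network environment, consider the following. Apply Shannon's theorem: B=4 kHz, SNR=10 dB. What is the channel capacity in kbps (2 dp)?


Given: B = 4 kHz, SNR = 10 dB
SNR linear = 10^(10/10) = 10
1 + SNR = 11
log2(11) = 3.4594316186
C = 4 * 1000 * 3.4594316186 = 13837.7265 bps
C = 13.837726 kbps -> 13.84 kbps (2 dp)

13.84


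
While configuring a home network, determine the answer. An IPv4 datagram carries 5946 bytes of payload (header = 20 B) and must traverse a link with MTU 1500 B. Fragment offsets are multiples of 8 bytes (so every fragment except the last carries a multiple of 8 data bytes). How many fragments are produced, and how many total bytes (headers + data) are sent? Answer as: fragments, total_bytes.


Max data per non-final fragment = floor((MTU - header)/8)*8 = floor((1500 - 20)/8)*8 = floor(1480/8)*8 = 1480 B
Final fragment needs no 8-byte alignment: it can carry up to MTU - header = 1480 B
Non-final fragments needed = ceil((payload - 1480) / 1480) = ceil(4466/1480) = ceil(3.0176) = 4
Number of fragments = 4 + 1 = 5
Fragment sizes (data): 4 * 1480 B + 26 B (last, 26 <= 1480 OK)
Total bytes sent = payload + n_frags * header = 5946 + 5*20 = 5946 + 100 = 6046 B

5, 6046


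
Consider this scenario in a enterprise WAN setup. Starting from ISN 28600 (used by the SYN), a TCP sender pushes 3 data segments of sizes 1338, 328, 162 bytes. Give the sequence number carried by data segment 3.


The SYN occupies sequence number ISN = 28600, so the first data byte is ISN + 1 = 28601.
SEQ of data segment i = (ISN + 1) + sum of payload sizes of segments 1..i-1.
Segment 1: SEQ = 28601, payload = 1338 bytes
Segment 2: SEQ = 29939, payload = 328 bytes
Segment 3: SEQ = 30267, payload = 162 bytes
SEQ of segment 3 = 28601 + 1338 + 328 = 30267

30267


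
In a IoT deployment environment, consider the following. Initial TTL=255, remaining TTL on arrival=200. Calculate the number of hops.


Given: initial TTL = 255, received TTL = 200
Hops = initial TTL - received TTL
Hops = 255 - 200 = 55

55


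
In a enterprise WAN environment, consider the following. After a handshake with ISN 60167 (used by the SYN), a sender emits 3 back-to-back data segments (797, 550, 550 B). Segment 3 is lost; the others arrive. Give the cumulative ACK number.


SYN uses sequence number 60167; first data byte = ISN + 1 = 60168.
Segment 1: SEQ = 60168, len = 797 B, covers [60168, 60964]
Segment 2: SEQ = 60965, len = 550 B, covers [60965, 61514]
Segment 3: SEQ = 61515, len = 550 B, covers [61515, 62064] [LOST]
In-order data received: bytes [60168, 61514] (segments 1..2).
Segment 3 missing -> gap begins at byte 61515.
Cumulative ACK = next expected in-order byte = 60168 + 797 + 550 = 61515

61515


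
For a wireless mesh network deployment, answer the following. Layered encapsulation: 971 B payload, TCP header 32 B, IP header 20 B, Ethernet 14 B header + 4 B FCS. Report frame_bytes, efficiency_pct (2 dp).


TCP segment = 971 + 32 = 1003 B
IP packet = 1003 + 20 = 1023 B
Ethernet frame = 1023 + 14 + 4 = 1041 B
Efficiency = app / frame = 971 / 1041 = 0.932757 = 93.2757% -> 93.28% (2 dp)

1041, 93.28


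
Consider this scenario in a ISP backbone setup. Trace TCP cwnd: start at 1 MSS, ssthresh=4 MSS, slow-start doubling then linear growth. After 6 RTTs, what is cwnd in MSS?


RTT 0: cwnd = 1 MSS (initial)
RTT 1: cwnd = 2 MSS (slow start, doubled)
RTT 2: cwnd = 4 MSS (slow start, doubled)
RTT 3: cwnd = 5 MSS (congestion avoidance, +1)
RTT 4: cwnd = 6 MSS (congestion avoidance, +1)
RTT 5: cwnd = 7 MSS (congestion avoidance, +1)
RTT 6: cwnd = 8 MSS (congestion avoidance, +1)

8


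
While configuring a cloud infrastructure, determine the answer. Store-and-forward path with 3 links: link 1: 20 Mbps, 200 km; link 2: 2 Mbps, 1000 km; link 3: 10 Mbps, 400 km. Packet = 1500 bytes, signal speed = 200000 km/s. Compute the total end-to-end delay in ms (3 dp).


Packet = 1500 bytes = 12000 bits. Store-and-forward: sum (t_trans + t_prop) per link.
Link 1: t_trans = 12000/(20*10^6) s = 0.6000 ms; t_prop = 200/200000 s = 1.0000 ms; subtotal = 1.6000 ms
Link 2: t_trans = 12000/(2*10^6) s = 6.0000 ms; t_prop = 1000/200000 s = 5.0000 ms; subtotal = 11.0000 ms
Link 3: t_trans = 12000/(10*10^6) s = 1.2000 ms; t_prop = 400/200000 s = 2.0000 ms; subtotal = 3.2000 ms
End-to-end = 1.6000 + 11.0000 + 3.2000 = 15.8000 ms -> 15.800 ms (3 dp)

15.800


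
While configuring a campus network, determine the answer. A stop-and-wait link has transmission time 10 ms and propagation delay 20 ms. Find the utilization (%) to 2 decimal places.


Given: Ttrans = 10 ms, Tprop = 20 ms
RTT = 2 * Tprop = 2 * 20 = 40 ms
U = Ttrans / (Ttrans + RTT)
U = 10 / (10 + 40)
U = 10 / 50 = 0.2
U% = 20.00%

20.00


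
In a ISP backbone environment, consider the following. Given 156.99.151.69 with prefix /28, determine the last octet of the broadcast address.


Given: IP = 156.99.151.69, prefix = /28
Host bits = 32 - 28 = 4
Network last octet = 69 AND mask = 64
Host part size = 2^4 - 1 = 15
Broadcast last octet = 64 OR 15 = 79

79


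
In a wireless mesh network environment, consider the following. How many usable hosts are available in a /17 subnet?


Given: subnet mask /17
Host bits = 32 - 17 = 15
Total addresses = 2^15 = 32768
Usable hosts = 32768 - 2 (network + broadcast) = 32766

32766


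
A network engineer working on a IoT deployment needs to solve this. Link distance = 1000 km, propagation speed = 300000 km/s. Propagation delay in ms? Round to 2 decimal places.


Given: distance = 1000 km, speed = 300000 km/s
Delay = distance / speed = 1000 / 300000 seconds
Delay in ms = 1000 * 1000 / 300000
Delay = 3.3333 ms
Rounded to 2 dp = 3.33 ms

3.33


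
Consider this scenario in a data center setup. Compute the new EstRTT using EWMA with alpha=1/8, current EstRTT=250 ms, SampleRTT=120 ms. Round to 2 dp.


Given: EstRTT = 250 ms, SampleRTT = 120 ms, alpha = 1/8
New EstRTT = (1 - alpha) * EstRTT + alpha * SampleRTT
(7/8) * 250 = 218.75
(1/8) * 120 = 15
New EstRTT = 218.75 + 15 = 233.75 ms -> 233.75 ms (2 dp)

233.75


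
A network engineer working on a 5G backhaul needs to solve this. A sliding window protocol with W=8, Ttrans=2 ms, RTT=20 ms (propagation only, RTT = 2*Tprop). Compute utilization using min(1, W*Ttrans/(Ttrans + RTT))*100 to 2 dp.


Given: W = 8, Ttrans = 2 ms, RTT = 20 ms (= 2 * Tprop, Tprop = 10 ms)
Cycle time = Ttrans + RTT = 2 + 20 = 22 ms (first packet sent until its ACK returns)
W * Ttrans = 8 * 2 = 16 ms of sending per cycle
W * Ttrans / (Ttrans + RTT) = 16 / 22 = 0.727273
U = min(1, 0.727273) = 0.727273
U% = 72.73%

72.73


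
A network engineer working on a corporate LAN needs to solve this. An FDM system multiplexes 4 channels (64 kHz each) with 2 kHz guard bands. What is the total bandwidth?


Given: 4 channels, 64 kHz each, guard = 2 kHz
Channel bandwidth = 4 * 64 = 256 kHz
Guard bands = 3 gaps * 2 kHz = 6 kHz
Total = 256 + 6 = 262 kHz

262


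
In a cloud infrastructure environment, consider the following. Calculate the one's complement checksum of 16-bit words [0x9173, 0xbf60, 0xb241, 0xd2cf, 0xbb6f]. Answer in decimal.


Given words: [0x9173, 0xbf60, 0xb241, 0xd2cf, 0xbb6f]
Step 1: Sum all words
Raw sum = 37235 + 48992 + 45633 + 53967 + 47983 = 233810
Step 2: Fold carry: (37202 + 3) = 37205
One's complement = ~37205 & 0xFFFF = 28330

28330


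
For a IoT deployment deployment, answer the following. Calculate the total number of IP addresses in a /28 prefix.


Given: CIDR prefix /28
Host bits = 32 - 28 = 4
Total addresses = 2^4 = 16

16


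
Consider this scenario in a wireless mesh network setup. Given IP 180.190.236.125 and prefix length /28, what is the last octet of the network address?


Given: IP = 180.190.236.125, prefix = /28
Subnet mask = 255.255.255.240
Last octet of IP: 125
Last octet of mask: 240
Network last octet = 125 AND 240 = 112

112


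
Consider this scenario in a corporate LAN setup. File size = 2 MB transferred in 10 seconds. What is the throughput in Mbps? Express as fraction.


Given: file = 2 MB, time = 10 s
File in Mb = 2 * 8 = 16 Mb
Throughput = 16 / 10 Mbps
Throughput = 8/5 Mbps

8/5


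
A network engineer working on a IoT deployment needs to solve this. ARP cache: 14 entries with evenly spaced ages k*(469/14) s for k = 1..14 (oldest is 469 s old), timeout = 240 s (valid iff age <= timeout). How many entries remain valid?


Ages are k * 469/14 s for k = 1..14 (spacing = 33.5000 s).
Entry k is valid iff k * 469/14 <= 240 iff k <= 14 * 240 / 469 = 7.1642
n_valid = floor(7.1642) = 7
(n_stale = 14 - 7 = 7)

7


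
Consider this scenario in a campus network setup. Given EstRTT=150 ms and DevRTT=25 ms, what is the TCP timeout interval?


Given: EstRTT = 150 ms, DevRTT = 25 ms
Timeout = EstRTT + 4 * DevRTT
4 * DevRTT = 4 * 25 = 100
Timeout = 150 + 100 = 250 ms

250


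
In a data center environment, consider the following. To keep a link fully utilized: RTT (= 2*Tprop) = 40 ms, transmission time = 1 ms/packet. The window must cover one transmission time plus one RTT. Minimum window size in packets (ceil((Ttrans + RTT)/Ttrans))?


Given: Ttrans = 1 ms, RTT = 40 ms (= 2 * Tprop, Tprop = 20 ms)
Time until first ACK returns = Ttrans + RTT = 1 + 40 = 41 ms
Need W * Ttrans >= Ttrans + RTT  ->  W >= (Ttrans + RTT) / Ttrans
(Ttrans + RTT) / Ttrans = 41 / 1 = 41
W_min = ceil(41) = 41

41


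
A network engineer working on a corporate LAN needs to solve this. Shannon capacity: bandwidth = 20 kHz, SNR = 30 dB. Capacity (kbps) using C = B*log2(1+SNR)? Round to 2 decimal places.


Given: B = 20 kHz, SNR = 30 dB
SNR linear = 10^(30/10) = 1000
1 + SNR = 1001
log2(1001) = 9.9672262588
C = 20 * 1000 * 9.9672262588 = 199344.5252 bps
C = 199.344525 kbps -> 199.34 kbps (2 dp)

199.34


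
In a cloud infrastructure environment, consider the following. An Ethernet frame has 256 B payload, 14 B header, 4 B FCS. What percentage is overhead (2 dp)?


Given: payload = 256 B, header = 14 B, trailer = 4 B
Overhead bytes = header + trailer = 14 + 4 = 18
Total frame = payload + overhead = 256 + 18 = 274
Overhead % = 18 / 274 * 100 = 6.5693% -> 6.57% (2 dp)

6.57


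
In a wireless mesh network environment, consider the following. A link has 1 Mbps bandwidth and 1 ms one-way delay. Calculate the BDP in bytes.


Given: bandwidth = 1 Mbps, delay = 1 ms
BDP in bits = 1 * 10^6 * 1 / 1000
BDP in bits = 1000
BDP in bytes = 1000 / 8 = 125

125


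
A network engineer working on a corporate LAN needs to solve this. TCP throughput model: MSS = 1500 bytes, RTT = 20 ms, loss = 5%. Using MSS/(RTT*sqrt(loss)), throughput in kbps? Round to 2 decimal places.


Given: MSS = 1500 bytes, RTT = 20 ms, loss = 5%
RTT in seconds = 20 / 1000 = 0.02
Loss rate = 5% = 0.05
sqrt(loss) = sqrt(0.05) = 0.223606797750
Throughput (bytes/s) = 1500 / (0.02 * 0.223606797750) = 335410.1966
Throughput (kbps) = 335410.1966 * 8 / 1000 = 2683.281573 -> 2683.28 kbps (2 dp)

2683.28


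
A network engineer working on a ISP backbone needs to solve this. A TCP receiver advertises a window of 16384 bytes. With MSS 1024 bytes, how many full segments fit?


Given: RWND = 16384 bytes, MSS = 1024 bytes
Full segments = floor(RWND / MSS)
Full segments = floor(16384 / 1024)
Full segments = floor(16.0) = 16

16


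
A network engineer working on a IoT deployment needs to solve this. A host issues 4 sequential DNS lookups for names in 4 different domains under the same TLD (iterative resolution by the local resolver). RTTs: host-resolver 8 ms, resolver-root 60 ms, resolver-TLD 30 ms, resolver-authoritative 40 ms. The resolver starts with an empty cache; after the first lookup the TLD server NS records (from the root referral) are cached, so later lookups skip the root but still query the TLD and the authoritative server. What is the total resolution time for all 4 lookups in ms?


Lookup 1 (cold cache): local + root + TLD + auth = 8 + 60 + 30 + 40 = 138 ms
Lookups 2..4 (TLD NS cached -> skip root; new domain -> still ask TLD and auth): local + TLD + auth = 8 + 30 + 40 = 78 ms each
Remaining 3 lookups: 3 * 78 = 234 ms
Total = 138 + 234 = 372 ms

372


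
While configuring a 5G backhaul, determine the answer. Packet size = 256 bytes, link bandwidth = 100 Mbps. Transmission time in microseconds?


Given: packet = 256 bytes, bandwidth = 100 Mbps
Packet in bits = 256 * 8 = 2048 bits
Bandwidth = 100 * 10^6 = 100000000 bps
Time = 2048 / 100000000 seconds
Time in us = 2048 * 10^6 / 100000000 = 20.48

20.48


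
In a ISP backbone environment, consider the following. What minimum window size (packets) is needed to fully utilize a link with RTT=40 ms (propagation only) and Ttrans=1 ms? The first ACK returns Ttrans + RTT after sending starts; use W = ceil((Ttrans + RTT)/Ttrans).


Given: Ttrans = 1 ms, RTT = 40 ms (= 2 * Tprop, Tprop = 20 ms)
Time until first ACK returns = Ttrans + RTT = 1 + 40 = 41 ms
Need W * Ttrans >= Ttrans + RTT  ->  W >= (Ttrans + RTT) / Ttrans
(Ttrans + RTT) / Ttrans = 41 / 1 = 41
W_min = ceil(41) = 41

41


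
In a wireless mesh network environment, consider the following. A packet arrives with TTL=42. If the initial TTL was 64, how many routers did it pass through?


Given: initial TTL = 64, received TTL = 42
Hops = initial TTL - received TTL
Hops = 64 - 42 = 22

22


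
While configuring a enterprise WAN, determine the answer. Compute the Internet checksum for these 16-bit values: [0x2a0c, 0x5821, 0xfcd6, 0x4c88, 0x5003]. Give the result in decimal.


Given words: [0x2a0c, 0x5821, 0xfcd6, 0x4c88, 0x5003]
Step 1: Sum all words
Raw sum = 10764 + 22561 + 64726 + 19592 + 20483 = 138126
Step 2: Fold carry: (7054 + 2) = 7056
One's complement = ~7056 & 0xFFFF = 58479

58479


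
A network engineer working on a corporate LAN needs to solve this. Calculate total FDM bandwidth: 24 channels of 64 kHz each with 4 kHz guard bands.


Given: 24 channels, 64 kHz each, guard = 4 kHz
Channel bandwidth = 24 * 64 = 1536 kHz
Guard bands = 23 gaps * 4 kHz = 92 kHz
Total = 1536 + 92 = 1628 kHz

1628


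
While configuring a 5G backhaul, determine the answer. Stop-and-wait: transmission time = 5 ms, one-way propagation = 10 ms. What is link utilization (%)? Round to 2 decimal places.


Given: Ttrans = 5 ms, Tprop = 10 ms
RTT = 2 * Tprop = 2 * 10 = 20 ms
U = Ttrans / (Ttrans + RTT)
U = 5 / (5 + 20)
U = 5 / 25 = 0.2
U% = 20.00%

20.00


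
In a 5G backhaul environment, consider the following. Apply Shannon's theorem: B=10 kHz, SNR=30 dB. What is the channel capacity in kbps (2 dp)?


Given: B = 10 kHz, SNR = 30 dB
SNR linear = 10^(30/10) = 1000
1 + SNR = 1001
log2(1001) = 9.9672262588
C = 10 * 1000 * 9.9672262588 = 99672.2626 bps
C = 99.672263 kbps -> 99.67 kbps (2 dp)

99.67


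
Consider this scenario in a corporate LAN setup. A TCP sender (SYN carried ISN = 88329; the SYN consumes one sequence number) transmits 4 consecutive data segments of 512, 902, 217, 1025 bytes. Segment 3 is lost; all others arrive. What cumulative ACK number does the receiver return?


SYN uses sequence number 88329; first data byte = ISN + 1 = 88330.
Segment 1: SEQ = 88330, len = 512 B, covers [88330, 88841]
Segment 2: SEQ = 88842, len = 902 B, covers [88842, 89743]
Segment 3: SEQ = 89744, len = 217 B, covers [89744, 89960] [LOST]
Segment 4: SEQ = 89961, len = 1025 B, covers [89961, 90985]
In-order data received: bytes [88330, 89743] (segments 1..2).
Segment 3 missing -> gap begins at byte 89744; later segments buffered out of order.
Cumulative ACK = next expected in-order byte = 88330 + 512 + 902 = 89744

89744


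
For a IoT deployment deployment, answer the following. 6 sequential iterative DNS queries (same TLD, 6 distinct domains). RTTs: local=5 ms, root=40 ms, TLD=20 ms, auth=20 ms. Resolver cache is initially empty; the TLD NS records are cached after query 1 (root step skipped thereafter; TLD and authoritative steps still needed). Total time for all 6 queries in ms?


Lookup 1 (cold cache): local + root + TLD + auth = 5 + 40 + 20 + 20 = 85 ms
Lookups 2..6 (TLD NS cached -> skip root; new domain -> still ask TLD and auth): local + TLD + auth = 5 + 20 + 20 = 45 ms each
Remaining 5 lookups: 5 * 45 = 225 ms
Total = 85 + 225 = 310 ms

310


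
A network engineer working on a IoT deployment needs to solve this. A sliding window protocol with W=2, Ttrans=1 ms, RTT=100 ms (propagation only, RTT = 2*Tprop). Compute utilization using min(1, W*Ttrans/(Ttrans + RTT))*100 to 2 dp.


Given: W = 2, Ttrans = 1 ms, RTT = 100 ms (= 2 * Tprop, Tprop = 50 ms)
Cycle time = Ttrans + RTT = 1 + 100 = 101 ms (first packet sent until its ACK returns)
W * Ttrans = 2 * 1 = 2 ms of sending per cycle
W * Ttrans / (Ttrans + RTT) = 2 / 101 = 0.019802
U = min(1, 0.019802) = 0.019802
U% = 1.98%

1.98


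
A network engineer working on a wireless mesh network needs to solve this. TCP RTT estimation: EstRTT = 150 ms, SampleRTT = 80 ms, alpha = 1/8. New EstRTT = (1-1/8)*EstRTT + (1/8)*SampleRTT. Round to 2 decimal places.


Given: EstRTT = 150 ms, SampleRTT = 80 ms, alpha = 1/8
New EstRTT = (1 - alpha) * EstRTT + alpha * SampleRTT
(7/8) * 150 = 131.25
(1/8) * 80 = 10
New EstRTT = 131.25 + 10 = 141.25 ms -> 141.25 ms (2 dp)

141.25


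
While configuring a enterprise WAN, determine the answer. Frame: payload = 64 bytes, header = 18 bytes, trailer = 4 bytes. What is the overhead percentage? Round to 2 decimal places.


Given: payload = 64 B, header = 18 B, trailer = 4 B
Overhead bytes = header + trailer = 18 + 4 = 22
Total frame = payload + overhead = 64 + 22 = 86
Overhead % = 22 / 86 * 100 = 25.5814% -> 25.58% (2 dp)

25.58


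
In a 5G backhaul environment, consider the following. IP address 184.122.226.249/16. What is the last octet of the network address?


Given: IP = 184.122.226.249, prefix = /16
Subnet mask = 255.255.0.0
Last octet of IP: 249
Last octet of mask: 0
Network last octet = 249 AND 0 = 0

0


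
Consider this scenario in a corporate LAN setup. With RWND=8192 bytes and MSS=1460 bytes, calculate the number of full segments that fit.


Given: RWND = 8192 bytes, MSS = 1460 bytes
Full segments = floor(RWND / MSS)
Full segments = floor(8192 / 1460)
Full segments = floor(5.611) = 5

5


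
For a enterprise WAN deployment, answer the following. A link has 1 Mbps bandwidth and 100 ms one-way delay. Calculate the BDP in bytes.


Given: bandwidth = 1 Mbps, delay = 100 ms
BDP in bits = 1 * 10^6 * 100 / 1000
BDP in bits = 100000
BDP in bytes = 100000 / 8 = 12500

12500


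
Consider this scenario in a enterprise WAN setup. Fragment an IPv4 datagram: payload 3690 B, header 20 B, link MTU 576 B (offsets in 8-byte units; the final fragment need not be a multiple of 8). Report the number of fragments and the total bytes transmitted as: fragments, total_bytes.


Max data per non-final fragment = floor((MTU - header)/8)*8 = floor((576 - 20)/8)*8 = floor(556/8)*8 = 552 B
Final fragment needs no 8-byte alignment: it can carry up to MTU - header = 556 B
Non-final fragments needed = ceil((payload - 556) / 552) = ceil(3134/552) = ceil(5.6775) = 6
Number of fragments = 6 + 1 = 7
Fragment sizes (data): 6 * 552 B + 378 B (last, 378 <= 556 OK)
Total bytes sent = payload + n_frags * header = 3690 + 7*20 = 3690 + 140 = 3830 B

7, 3830


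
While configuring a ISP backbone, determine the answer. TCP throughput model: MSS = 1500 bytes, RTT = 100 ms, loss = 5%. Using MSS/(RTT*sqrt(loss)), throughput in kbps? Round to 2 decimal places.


Given: MSS = 1500 bytes, RTT = 100 ms, loss = 5%
RTT in seconds = 100 / 1000 = 0.1
Loss rate = 5% = 0.05
sqrt(loss) = sqrt(0.05) = 0.223606797750
Throughput (bytes/s) = 1500 / (0.1 * 0.223606797750) = 67082.0393
Throughput (kbps) = 67082.0393 * 8 / 1000 = 536.656315 -> 536.66 kbps (2 dp)

536.66


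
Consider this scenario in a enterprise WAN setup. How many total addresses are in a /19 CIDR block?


Given: CIDR prefix /19
Host bits = 32 - 19 = 13
Total addresses = 2^13 = 8192

8192


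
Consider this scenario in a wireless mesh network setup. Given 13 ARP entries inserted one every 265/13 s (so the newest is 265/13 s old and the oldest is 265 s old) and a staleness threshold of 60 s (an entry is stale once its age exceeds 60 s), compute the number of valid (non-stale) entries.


Ages are k * 265/13 s for k = 1..13 (spacing = 20.3846 s).
Entry k is valid iff k * 265/13 <= 60 iff k <= 13 * 60 / 265 = 2.9434
n_valid = floor(2.9434) = 2
(n_stale = 13 - 2 = 11)

2


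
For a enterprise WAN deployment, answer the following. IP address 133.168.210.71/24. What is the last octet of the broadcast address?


Given: IP = 133.168.210.71, prefix = /24
Host bits = 32 - 24 = 8
Network last octet = 71 AND mask = 0
Host part size = 2^8 - 1 = 255
Broadcast last octet = 0 OR 255 = 255

255


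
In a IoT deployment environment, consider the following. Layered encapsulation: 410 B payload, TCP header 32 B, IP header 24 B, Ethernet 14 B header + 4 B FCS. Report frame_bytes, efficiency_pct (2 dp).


TCP segment = 410 + 32 = 442 B
IP packet = 442 + 24 = 466 B
Ethernet frame = 466 + 14 + 4 = 484 B
Efficiency = app / frame = 410 / 484 = 0.847107 = 84.7107% -> 84.71% (2 dp)

484, 84.71


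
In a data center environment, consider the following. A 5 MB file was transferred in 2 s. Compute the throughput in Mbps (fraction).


Given: file = 5 MB, time = 2 s
File in Mb = 5 * 8 = 40 Mb
Throughput = 40 / 2 Mbps
Throughput = 20 Mbps

20


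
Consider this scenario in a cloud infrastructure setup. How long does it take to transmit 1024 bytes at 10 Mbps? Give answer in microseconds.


Given: packet = 1024 bytes, bandwidth = 10 Mbps
Packet in bits = 1024 * 8 = 8192 bits
Bandwidth = 10 * 10^6 = 10000000 bps
Time = 8192 / 10000000 seconds
Time in us = 8192 * 10^6 / 10000000 = 819.2

819.2


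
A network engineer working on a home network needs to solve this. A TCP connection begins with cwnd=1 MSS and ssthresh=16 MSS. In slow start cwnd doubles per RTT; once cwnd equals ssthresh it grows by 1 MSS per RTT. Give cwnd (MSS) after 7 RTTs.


RTT 0: cwnd = 1 MSS (initial)
RTT 1: cwnd = 2 MSS (slow start, doubled)
RTT 2: cwnd = 4 MSS (slow start, doubled)
RTT 3: cwnd = 8 MSS (slow start, doubled)
RTT 4: cwnd = 16 MSS (slow start, doubled)
RTT 5: cwnd = 17 MSS (congestion avoidance, +1)
RTT 6: cwnd = 18 MSS (congestion avoidance, +1)
RTT 7: cwnd = 19 MSS (congestion avoidance, +1)

19


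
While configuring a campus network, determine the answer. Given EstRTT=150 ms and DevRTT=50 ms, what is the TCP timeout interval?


Given: EstRTT = 150 ms, DevRTT = 50 ms
Timeout = EstRTT + 4 * DevRTT
4 * DevRTT = 4 * 50 = 200
Timeout = 150 + 200 = 350 ms

350


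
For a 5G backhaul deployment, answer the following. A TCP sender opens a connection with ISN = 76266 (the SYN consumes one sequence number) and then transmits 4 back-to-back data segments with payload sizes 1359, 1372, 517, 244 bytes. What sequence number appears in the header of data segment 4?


The SYN occupies sequence number ISN = 76266, so the first data byte is ISN + 1 = 76267.
SEQ of data segment i = (ISN + 1) + sum of payload sizes of segments 1..i-1.
Segment 1: SEQ = 76267, payload = 1359 bytes
Segment 2: SEQ = 77626, payload = 1372 bytes
Segment 3: SEQ = 78998, payload = 517 bytes
Segment 4: SEQ = 79515, payload = 244 bytes
SEQ of segment 4 = 76267 + 1359 + 1372 + 517 = 79515

79515


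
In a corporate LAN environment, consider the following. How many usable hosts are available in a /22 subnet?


Given: subnet mask /22
Host bits = 32 - 22 = 10
Total addresses = 2^10 = 1024
Usable hosts = 1024 - 2 (network + broadcast) = 1022

1022


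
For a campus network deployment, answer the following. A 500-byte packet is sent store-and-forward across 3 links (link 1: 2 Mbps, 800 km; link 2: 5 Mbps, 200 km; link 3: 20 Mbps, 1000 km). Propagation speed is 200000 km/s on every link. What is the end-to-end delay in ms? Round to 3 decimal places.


Packet = 500 bytes = 4000 bits. Store-and-forward: sum (t_trans + t_prop) per link.
Link 1: t_trans = 4000/(2*10^6) s = 2.0000 ms; t_prop = 800/200000 s = 4.0000 ms; subtotal = 6.0000 ms
Link 2: t_trans = 4000/(5*10^6) s = 0.8000 ms; t_prop = 200/200000 s = 1.0000 ms; subtotal = 1.8000 ms
Link 3: t_trans = 4000/(20*10^6) s = 0.2000 ms; t_prop = 1000/200000 s = 5.0000 ms; subtotal = 5.2000 ms
End-to-end = 6.0000 + 1.8000 + 5.2000 = 13.0000 ms -> 13.000 ms (3 dp)

13.000


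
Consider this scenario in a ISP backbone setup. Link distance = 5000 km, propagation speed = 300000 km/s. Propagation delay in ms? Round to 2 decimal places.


Given: distance = 5000 km, speed = 300000 km/s
Delay = distance / speed = 5000 / 300000 seconds
Delay in ms = 5000 * 1000 / 300000
Delay = 16.6667 ms
Rounded to 2 dp = 16.67 ms

16.67


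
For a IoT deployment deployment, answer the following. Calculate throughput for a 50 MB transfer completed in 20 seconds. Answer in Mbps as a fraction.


Given: file = 50 MB, time = 20 s
File in Mb = 50 * 8 = 400 Mb
Throughput = 400 / 20 Mbps
Throughput = 20 Mbps

20


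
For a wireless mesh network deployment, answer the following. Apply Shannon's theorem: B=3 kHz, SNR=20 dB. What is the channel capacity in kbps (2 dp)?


Given: B = 3 kHz, SNR = 20 dB
SNR linear = 10^(20/10) = 100
1 + SNR = 101
log2(101) = 6.6582114828
C = 3 * 1000 * 6.6582114828 = 19974.6344 bps
C = 19.974634 kbps -> 19.97 kbps (2 dp)

19.97


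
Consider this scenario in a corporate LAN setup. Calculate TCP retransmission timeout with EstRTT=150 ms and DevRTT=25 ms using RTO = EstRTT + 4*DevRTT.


Given: EstRTT = 150 ms, DevRTT = 25 ms
Timeout = EstRTT + 4 * DevRTT
4 * DevRTT = 4 * 25 = 100
Timeout = 150 + 100 = 250 ms

250


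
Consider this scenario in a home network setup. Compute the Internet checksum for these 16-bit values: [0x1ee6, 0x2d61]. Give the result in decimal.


Given words: [0x1ee6, 0x2d61]
Step 1: Sum all words
Raw sum = 7910 + 11617 = 19527
One's complement = ~19527 & 0xFFFF = 46008

46008


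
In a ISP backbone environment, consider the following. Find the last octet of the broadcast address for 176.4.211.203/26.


Given: IP = 176.4.211.203, prefix = /26
Host bits = 32 - 26 = 6
Network last octet = 203 AND mask = 192
Host part size = 2^6 - 1 = 63
Broadcast last octet = 192 OR 63 = 255

255


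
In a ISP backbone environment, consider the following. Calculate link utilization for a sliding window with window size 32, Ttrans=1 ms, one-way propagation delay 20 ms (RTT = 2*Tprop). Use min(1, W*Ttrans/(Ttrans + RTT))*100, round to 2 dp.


Given: W = 32, Ttrans = 1 ms, RTT = 40 ms (= 2 * Tprop, Tprop = 20 ms)
Cycle time = Ttrans + RTT = 1 + 40 = 41 ms (first packet sent until its ACK returns)
W * Ttrans = 32 * 1 = 32 ms of sending per cycle
W * Ttrans / (Ttrans + RTT) = 32 / 41 = 0.780488
U = min(1, 0.780488) = 0.780488
U% = 78.05%

78.05


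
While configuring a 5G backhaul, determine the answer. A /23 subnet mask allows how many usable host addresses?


Given: subnet mask /23
Host bits = 32 - 23 = 9
Total addresses = 2^9 = 512
Usable hosts = 512 - 2 (network + broadcast) = 510

510


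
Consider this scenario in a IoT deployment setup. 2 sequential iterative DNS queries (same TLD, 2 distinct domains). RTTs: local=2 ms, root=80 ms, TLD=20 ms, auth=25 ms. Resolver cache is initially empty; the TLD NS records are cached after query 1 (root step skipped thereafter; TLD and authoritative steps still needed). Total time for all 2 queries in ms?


Lookup 1 (cold cache): local + root + TLD + auth = 2 + 80 + 20 + 25 = 127 ms
Lookups 2..2 (TLD NS cached -> skip root; new domain -> still ask TLD and auth): local + TLD + auth = 2 + 20 + 25 = 47 ms each
Remaining 1 lookups: 1 * 47 = 47 ms
Total = 127 + 47 = 174 ms

174


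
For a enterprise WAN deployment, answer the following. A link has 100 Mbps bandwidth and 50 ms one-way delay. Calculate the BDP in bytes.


Given: bandwidth = 100 Mbps, delay = 50 ms
BDP in bits = 100 * 10^6 * 50 / 1000
BDP in bits = 5000000
BDP in bytes = 5000000 / 8 = 625000

625000


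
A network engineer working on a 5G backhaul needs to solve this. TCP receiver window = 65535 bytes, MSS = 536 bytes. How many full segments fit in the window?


Given: RWND = 65535 bytes, MSS = 536 bytes
Full segments = floor(RWND / MSS)
Full segments = floor(65535 / 536)
Full segments = floor(122.2668) = 122

122


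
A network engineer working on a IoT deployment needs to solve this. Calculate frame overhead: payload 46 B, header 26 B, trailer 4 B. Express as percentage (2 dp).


Given: payload = 46 B, header = 26 B, trailer = 4 B
Overhead bytes = header + trailer = 26 + 4 = 30
Total frame = payload + overhead = 46 + 30 = 76
Overhead % = 30 / 76 * 100 = 39.4737% -> 39.47% (2 dp)

39.47


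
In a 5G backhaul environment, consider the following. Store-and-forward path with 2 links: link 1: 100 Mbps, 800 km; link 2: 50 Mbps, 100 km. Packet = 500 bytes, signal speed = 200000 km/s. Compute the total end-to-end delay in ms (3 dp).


Packet = 500 bytes = 4000 bits. Store-and-forward: sum (t_trans + t_prop) per link.
Link 1: t_trans = 4000/(100*10^6) s = 0.0400 ms; t_prop = 800/200000 s = 4.0000 ms; subtotal = 4.0400 ms
Link 2: t_trans = 4000/(50*10^6) s = 0.0800 ms; t_prop = 100/200000 s = 0.5000 ms; subtotal = 0.5800 ms
End-to-end = 4.0400 + 0.5800 = 4.6200 ms -> 4.620 ms (3 dp)

4.620
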